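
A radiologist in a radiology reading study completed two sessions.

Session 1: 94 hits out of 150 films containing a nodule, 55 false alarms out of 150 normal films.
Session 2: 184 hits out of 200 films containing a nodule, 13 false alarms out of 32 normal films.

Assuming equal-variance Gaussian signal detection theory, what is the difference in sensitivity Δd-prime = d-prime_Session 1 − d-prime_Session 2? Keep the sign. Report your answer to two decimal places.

Δd-prime = -0.98

Session 1: z(0.6267) = 0.323, z(0.3667) = -0.341, d' = 0.664
Session 2: z(0.9200) = 1.405, z(0.4062) = -0.237, d' = 1.642
Δd' = d'_Session 1 − d'_Session 2 = 0.664 − 1.642 = -0.978
Session 2 has the higher sensitivity.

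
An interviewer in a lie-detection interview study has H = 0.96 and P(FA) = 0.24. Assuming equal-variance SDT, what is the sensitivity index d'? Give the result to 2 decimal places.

Φ⁻¹(H) = 1.751
Φ⁻¹(FA) = -0.706
d' = z(H) − z(FA) = 1.751 − (-0.706) = 2.457

d' = 2.46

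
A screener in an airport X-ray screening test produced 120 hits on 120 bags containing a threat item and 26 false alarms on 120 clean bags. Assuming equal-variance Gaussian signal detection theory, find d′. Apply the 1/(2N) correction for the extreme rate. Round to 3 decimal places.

The hit rate is 120/120 = 1, so apply the 1/(2N) correction: H → 1 − 1/(2·120) = 0.99583.
z(H) = z(0.99583) = 2.6380
z(FA) = z(0.21667) = -0.7835
d' = 2.6380 − (-0.7835) = 3.4215

d′ = 3.422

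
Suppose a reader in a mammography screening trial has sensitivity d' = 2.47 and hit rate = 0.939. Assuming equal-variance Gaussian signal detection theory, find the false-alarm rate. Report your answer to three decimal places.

false-alarm rate = 0.178

z(hit rate) = z(0.939) = 1.5464
z(FA) = z(H) − d' = 1.5464 − 2.47 = -0.9236
false-alarm rate = Φ(-0.9236) = 0.1778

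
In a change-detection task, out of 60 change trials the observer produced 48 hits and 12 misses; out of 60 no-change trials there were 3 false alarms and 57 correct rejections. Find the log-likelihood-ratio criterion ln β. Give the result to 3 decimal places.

ln β = 0.999

H = 48/60 = 0.8000
FA = 3/60 = 0.0500
Φ⁻¹(H) = Φ⁻¹(0.8000) = 0.8416
Φ⁻¹(FA) = Φ⁻¹(0.0500) = -1.6449
ln β = −½·[z(H)² − z(FA)²] = −0.5 × (0.7083 − 2.7057) = 0.9987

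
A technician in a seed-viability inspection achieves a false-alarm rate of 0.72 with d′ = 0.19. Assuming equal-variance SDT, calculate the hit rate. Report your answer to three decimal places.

hit rate = 0.780

z(false-alarm rate) = z(0.72) = 0.5828
z(H) = z(FA) + d' = 0.5828 + 0.19 = 0.7728
hit rate = Φ(0.7728) = 0.7802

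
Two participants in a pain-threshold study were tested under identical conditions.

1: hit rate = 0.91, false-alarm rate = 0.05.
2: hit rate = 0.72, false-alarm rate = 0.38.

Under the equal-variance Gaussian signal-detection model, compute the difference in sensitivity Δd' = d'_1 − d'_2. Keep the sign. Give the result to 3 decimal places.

Δd' = 2.097

1: z(0.91) = 1.3408, z(0.05) = -1.6449, d' = 2.9857
2: z(0.72) = 0.5828, z(0.38) = -0.3055, d' = 0.8883
Δd' = d'_1 − d'_2 = 2.9857 − 0.8883 = 2.0974
1 has the higher sensitivity.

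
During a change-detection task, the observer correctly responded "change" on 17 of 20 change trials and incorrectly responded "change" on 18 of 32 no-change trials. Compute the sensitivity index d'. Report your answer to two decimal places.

d' = 0.88

H = 17/20 = 0.8500
FA = 18/32 = 0.5625
z(H) = z(0.8500) = 1.036
z(FA) = z(0.5625) = 0.157
d' = z(H) − z(FA) = 1.036 − 0.157 = 0.879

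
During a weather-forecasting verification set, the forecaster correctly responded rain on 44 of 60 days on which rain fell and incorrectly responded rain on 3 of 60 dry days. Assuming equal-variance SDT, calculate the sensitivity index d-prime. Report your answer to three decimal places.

H = 44/60 = 0.7333
FA = 3/60 = 0.0500
Φ⁻¹(H) = Φ⁻¹(0.7333) = 0.6228
Φ⁻¹(FA) = Φ⁻¹(0.0500) = -1.6449
d' = z(H) − z(FA) = 0.6228 − (-1.6449) = 2.2677

d-prime = 2.268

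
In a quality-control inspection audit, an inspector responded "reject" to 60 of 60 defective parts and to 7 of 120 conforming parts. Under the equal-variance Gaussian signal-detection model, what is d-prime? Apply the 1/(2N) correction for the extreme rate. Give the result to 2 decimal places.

The hit rate is 60/60 = 1, so apply the 1/(2N) correction: H → 1 − 1/(2·60) = 0.99167.
z(H) = z(0.99167) = 2.394
z(FA) = z(0.05833) = -1.569
d' = 2.394 − (-1.569) = 3.963

d-prime = 3.96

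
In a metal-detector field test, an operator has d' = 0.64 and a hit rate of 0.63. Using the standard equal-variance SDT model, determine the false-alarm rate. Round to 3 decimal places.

z(hit rate) = z(0.63) = 0.3319
z(FA) = z(H) − d' = 0.3319 − 0.64 = -0.3081
false-alarm rate = Φ(-0.3081) = 0.3790

false-alarm rate = 0.379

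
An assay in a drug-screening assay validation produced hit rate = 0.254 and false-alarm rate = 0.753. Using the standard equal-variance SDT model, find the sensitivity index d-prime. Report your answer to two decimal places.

z(H) = z(0.254) = -0.6620
z(FA) = z(0.753) = 0.6840
d' = z(H) − z(FA) = -0.6620 − 0.6840 = -1.3460

d-prime = -1.35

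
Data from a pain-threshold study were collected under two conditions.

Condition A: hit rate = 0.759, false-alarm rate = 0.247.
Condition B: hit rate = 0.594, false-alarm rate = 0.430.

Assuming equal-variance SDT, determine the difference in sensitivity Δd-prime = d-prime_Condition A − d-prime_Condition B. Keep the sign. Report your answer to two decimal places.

Δd-prime = 0.97

Condition A: z(0.759) = 0.703, z(0.247) = -0.684, d' = 1.387
Condition B: z(0.594) = 0.238, z(0.430) = -0.176, d' = 0.414
Δd' = d'_Condition A − d'_Condition B = 1.387 − 0.414 = 0.973
Condition A has the higher sensitivity.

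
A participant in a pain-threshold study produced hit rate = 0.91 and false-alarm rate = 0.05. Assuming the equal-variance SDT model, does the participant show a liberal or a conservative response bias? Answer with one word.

conservative

z(H) = 1.341, z(FA) = -1.645
c = −½·(z(H) + z(FA)) = 0.152
c > 0 → conservative criterion (biased toward responding “no”).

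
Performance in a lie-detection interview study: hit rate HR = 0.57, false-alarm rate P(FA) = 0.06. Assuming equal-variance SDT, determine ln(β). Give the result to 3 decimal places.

z(0.57) = 0.1764, z(0.06) = -1.5548
ln β = −½·[z(H)² − z(FA)²] = −0.5 × (0.0311 − 2.4174) = 1.19315

ln β = 1.193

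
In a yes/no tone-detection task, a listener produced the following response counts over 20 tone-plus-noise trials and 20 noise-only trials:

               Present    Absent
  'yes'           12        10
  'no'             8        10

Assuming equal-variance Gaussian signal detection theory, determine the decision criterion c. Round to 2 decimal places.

H = 12/20 = 0.6000
FA = 10/20 = 0.5000
z(H) = z(0.6000) = 0.253
z(FA) = z(0.5000) = 0.000
c = −½·[z(H) + z(FA)] = −0.5 × (0.253 + 0.000) = -0.1265

c = -0.13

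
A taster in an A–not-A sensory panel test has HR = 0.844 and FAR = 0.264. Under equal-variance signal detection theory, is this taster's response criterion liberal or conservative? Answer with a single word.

z(H) = 1.011, z(FA) = -0.631
c = −½·(z(H) + z(FA)) = -0.190
c < 0 → liberal criterion (biased toward responding “yes”).

liberal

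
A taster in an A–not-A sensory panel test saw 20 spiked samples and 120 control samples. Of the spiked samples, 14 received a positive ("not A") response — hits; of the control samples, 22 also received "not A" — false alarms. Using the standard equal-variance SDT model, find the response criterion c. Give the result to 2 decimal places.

H = 14/20 = 0.7000
FA = 22/120 = 0.1833
z(H) = z(0.7000) = 0.524
z(FA) = z(0.1833) = -0.903
c = −½·[z(H) + z(FA)] = −0.5 × (0.524 + (-0.903)) = 0.1895

c = 0.19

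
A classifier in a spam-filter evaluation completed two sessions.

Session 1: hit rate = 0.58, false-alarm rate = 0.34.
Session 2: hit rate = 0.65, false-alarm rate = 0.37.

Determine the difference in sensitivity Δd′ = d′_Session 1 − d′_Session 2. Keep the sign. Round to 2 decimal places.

Δd′ = -0.10

Session 1: z(0.58) = 0.202, z(0.34) = -0.412, d' = 0.614
Session 2: z(0.65) = 0.385, z(0.37) = -0.332, d' = 0.717
Δd' = d'_Session 1 − d'_Session 2 = 0.614 − 0.717 = -0.103
Session 2 has the higher sensitivity.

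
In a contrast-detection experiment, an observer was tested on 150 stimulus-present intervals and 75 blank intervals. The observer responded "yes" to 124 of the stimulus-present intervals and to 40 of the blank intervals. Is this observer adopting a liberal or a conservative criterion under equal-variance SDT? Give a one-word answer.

z(H) = 0.941, z(FA) = 0.084
c = −½·(z(H) + z(FA)) = -0.5125
c < 0 → liberal criterion (biased toward responding “yes”).

liberal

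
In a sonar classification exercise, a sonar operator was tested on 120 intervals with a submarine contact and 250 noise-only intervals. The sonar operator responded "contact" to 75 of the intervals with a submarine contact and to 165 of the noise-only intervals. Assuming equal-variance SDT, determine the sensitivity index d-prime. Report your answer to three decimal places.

d-prime = -0.094

H = 75/120 = 0.6250
FA = 165/250 = 0.6600
Φ⁻¹(H) = Φ⁻¹(0.6250) = 0.3186
Φ⁻¹(FA) = Φ⁻¹(0.6600) = 0.4125
d' = z(H) − z(FA) = 0.3186 − 0.4125 = -0.0939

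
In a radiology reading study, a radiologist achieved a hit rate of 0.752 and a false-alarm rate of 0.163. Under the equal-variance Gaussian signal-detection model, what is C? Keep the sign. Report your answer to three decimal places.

C = 0.151

z(H) = 0.6808
z(FA) = -0.9822
c = −½·[z(H) + z(FA)] = −0.5 × (0.6808 + (-0.9822)) = 0.1507
c > 0: the radiologist has a conservative response bias.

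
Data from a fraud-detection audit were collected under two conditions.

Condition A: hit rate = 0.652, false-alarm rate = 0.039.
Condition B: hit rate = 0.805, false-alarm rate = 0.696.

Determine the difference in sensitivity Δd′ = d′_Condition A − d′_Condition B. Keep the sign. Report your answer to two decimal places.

Condition A: z(0.652) = 0.391, z(0.039) = -1.762, d' = 2.153
Condition B: z(0.805) = 0.860, z(0.696) = 0.513, d' = 0.347
Δd' = d'_Condition A − d'_Condition B = 2.153 − 0.347 = 1.806
Condition A has the higher sensitivity.

Δd′ = 1.81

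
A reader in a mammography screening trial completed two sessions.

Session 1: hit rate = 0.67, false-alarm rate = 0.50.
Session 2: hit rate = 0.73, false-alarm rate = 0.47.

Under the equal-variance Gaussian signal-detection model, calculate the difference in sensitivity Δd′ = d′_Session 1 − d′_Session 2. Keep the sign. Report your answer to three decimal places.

Session 1: z(0.67) = 0.4399, z(0.50) = 0.0000, d' = 0.4399
Session 2: z(0.73) = 0.6128, z(0.47) = -0.0753, d' = 0.6881
Δd' = d'_Session 1 − d'_Session 2 = 0.4399 − 0.6881 = -0.2482
Session 2 has the higher sensitivity.

Δd′ = -0.248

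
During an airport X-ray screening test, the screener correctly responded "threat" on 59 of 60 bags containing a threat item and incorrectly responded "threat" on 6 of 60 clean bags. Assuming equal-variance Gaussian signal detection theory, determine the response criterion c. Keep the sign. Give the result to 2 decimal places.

c = -0.42

H = 59/60 = 0.9833
FA = 6/60 = 0.1000
z(0.9833) = 2.1272, z(0.1000) = -1.2816
c = −½·[z(H) + z(FA)] = −0.5 × (2.1272 + (-1.2816)) = -0.4228
c < 0: the screener has a liberal response bias.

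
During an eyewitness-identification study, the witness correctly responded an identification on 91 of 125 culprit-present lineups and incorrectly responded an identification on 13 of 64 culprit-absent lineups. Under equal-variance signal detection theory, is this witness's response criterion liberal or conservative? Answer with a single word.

conservative

z(H) = 0.607, z(FA) = -0.831
c = −½·(z(H) + z(FA)) = 0.112
c > 0 → conservative criterion (biased toward responding “no”).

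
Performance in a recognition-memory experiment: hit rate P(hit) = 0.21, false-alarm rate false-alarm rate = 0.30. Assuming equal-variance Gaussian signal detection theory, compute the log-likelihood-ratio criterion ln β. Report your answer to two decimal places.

ln β = -0.19

Φ⁻¹(H) = Φ⁻¹(0.21) = -0.806
Φ⁻¹(FA) = Φ⁻¹(0.30) = -0.524
ln β = −½·[z(H)² − z(FA)²] = −0.5 × (0.650 − 0.275) = -0.1875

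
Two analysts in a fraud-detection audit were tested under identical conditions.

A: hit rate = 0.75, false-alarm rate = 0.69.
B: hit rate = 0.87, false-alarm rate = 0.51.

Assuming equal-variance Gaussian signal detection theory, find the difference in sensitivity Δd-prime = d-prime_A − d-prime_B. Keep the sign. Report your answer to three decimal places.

A: z(0.75) = 0.6745, z(0.69) = 0.4959, d' = 0.1786
B: z(0.87) = 1.1264, z(0.51) = 0.0251, d' = 1.1013
Δd' = d'_A − d'_B = 0.1786 − 1.1013 = -0.9227
B has the higher sensitivity.

Δd-prime = -0.923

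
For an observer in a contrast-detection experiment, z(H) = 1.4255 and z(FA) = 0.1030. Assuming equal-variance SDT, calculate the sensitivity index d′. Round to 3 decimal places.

d' = z(H) − z(FA) = 1.4255 − 0.1030 = 1.3225

d′ = 1.323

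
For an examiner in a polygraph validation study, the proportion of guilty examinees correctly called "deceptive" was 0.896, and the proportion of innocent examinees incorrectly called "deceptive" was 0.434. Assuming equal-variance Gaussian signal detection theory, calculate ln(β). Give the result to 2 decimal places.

Φ⁻¹(H) = Φ⁻¹(0.896) = 1.259
Φ⁻¹(FA) = Φ⁻¹(0.434) = -0.166
ln β = −½·[z(H)² − z(FA)²] = −0.5 × (1.585 − 0.028) = -0.7785

ln β = -0.78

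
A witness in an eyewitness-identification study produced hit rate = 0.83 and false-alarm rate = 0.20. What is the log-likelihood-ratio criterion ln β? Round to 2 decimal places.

z(H) = z(0.83) = 0.954
z(FA) = z(0.20) = -0.842
ln β = −½·[z(H)² − z(FA)²] = −0.5 × (0.910 − 0.709) = -0.1005

ln β = -0.10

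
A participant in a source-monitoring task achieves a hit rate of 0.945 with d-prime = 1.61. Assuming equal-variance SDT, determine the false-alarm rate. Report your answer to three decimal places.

false-alarm rate = 0.495

z(hit rate) = z(0.945) = 1.5982
z(FA) = z(H) − d' = 1.5982 − 1.61 = -0.0118
false-alarm rate = Φ(-0.0118) = 0.4953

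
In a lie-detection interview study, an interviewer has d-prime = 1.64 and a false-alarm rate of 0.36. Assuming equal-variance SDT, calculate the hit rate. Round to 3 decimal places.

hit rate = 0.900

z(false-alarm rate) = z(0.36) = -0.3585
z(H) = z(FA) + d' = -0.3585 + 1.64 = 1.2815
hit rate = Φ(1.2815) = 0.9000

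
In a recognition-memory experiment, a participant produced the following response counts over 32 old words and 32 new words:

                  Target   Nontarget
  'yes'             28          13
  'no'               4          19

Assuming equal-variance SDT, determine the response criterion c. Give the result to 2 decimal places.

c = -0.46

H = 28/32 = 0.8750
FA = 13/32 = 0.4062
Φ⁻¹(H) = Φ⁻¹(0.8750) = 1.1503
Φ⁻¹(FA) = Φ⁻¹(0.4062) = -0.2373
c = −½·[z(H) + z(FA)] = −0.5 × (1.1503 + (-0.2373)) = -0.4565
c < 0: the participant has a liberal response bias.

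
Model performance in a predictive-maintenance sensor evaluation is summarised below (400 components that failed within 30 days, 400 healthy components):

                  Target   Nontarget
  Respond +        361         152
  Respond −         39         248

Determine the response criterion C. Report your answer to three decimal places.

H = 361/400 = 0.9025
FA = 152/400 = 0.3800
z(H) = 1.2959
z(FA) = -0.3055
c = −½·[z(H) + z(FA)] = −0.5 × (1.2959 + (-0.3055)) = -0.4952
c < 0: the model has a liberal response bias.

C = -0.495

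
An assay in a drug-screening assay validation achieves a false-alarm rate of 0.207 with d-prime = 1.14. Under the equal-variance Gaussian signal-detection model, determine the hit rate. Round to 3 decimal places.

z(false-alarm rate) = z(0.207) = -0.8169
z(H) = z(FA) + d' = -0.8169 + 1.14 = 0.3231
hit rate = Φ(0.3231) = 0.6267

hit rate = 0.627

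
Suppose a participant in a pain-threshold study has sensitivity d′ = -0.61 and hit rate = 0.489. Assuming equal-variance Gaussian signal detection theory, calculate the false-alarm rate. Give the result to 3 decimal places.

z(hit rate) = z(0.489) = -0.0276
z(FA) = z(H) − d' = -0.0276 − (-0.61) = 0.5824
false-alarm rate = Φ(0.5824) = 0.7199

false-alarm rate = 0.720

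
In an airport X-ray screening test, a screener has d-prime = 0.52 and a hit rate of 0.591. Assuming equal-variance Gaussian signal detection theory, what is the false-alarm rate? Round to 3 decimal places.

false-alarm rate = 0.386

z(hit rate) = z(0.591) = 0.2301
z(FA) = z(H) − d' = 0.2301 − 0.52 = -0.2899
false-alarm rate = Φ(-0.2899) = 0.3859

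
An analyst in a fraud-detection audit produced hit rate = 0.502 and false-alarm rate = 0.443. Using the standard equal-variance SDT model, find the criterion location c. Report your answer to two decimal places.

Φ⁻¹(0.502) = 0.0050, Φ⁻¹(0.443) = -0.1434
c = −½·[z(H) + z(FA)] = −0.5 × (0.0050 + (-0.1434)) = 0.0692

c = 0.07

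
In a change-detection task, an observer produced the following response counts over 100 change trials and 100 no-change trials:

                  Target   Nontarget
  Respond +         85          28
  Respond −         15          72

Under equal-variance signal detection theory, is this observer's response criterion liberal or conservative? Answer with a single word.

z(H) = 1.036, z(FA) = -0.583
c = −½·(z(H) + z(FA)) = -0.2265
c < 0 → liberal criterion (biased toward responding “yes”).

liberal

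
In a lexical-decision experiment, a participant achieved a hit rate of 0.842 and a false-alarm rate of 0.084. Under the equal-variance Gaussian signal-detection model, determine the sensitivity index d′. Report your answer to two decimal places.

z(0.842) = 1.003, z(0.084) = -1.379
d' = z(H) − z(FA) = 1.003 − (-1.379) = 2.382

d′ = 2.38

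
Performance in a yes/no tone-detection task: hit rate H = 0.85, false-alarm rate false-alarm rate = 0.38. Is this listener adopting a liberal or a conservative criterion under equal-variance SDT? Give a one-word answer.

z(H) = 1.036, z(FA) = -0.305
c = −½·(z(H) + z(FA)) = -0.3655
c < 0 → liberal criterion (biased toward responding “yes”).

liberal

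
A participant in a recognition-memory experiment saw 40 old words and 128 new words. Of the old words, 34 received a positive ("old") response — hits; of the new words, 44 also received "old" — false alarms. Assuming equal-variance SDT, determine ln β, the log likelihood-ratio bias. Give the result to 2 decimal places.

ln β = -0.46

H = 34/40 = 0.8500
FA = 44/128 = 0.3438
z(H) = z(0.8500) = 1.036
z(FA) = z(0.3438) = -0.402
ln β = −½·[z(H)² − z(FA)²] = −0.5 × (1.073 − 0.162) = -0.4555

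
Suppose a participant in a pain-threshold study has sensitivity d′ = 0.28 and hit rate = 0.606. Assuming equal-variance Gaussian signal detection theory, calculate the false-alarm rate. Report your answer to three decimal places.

z(hit rate) = z(0.606) = 0.2689
z(FA) = z(H) − d' = 0.2689 − 0.28 = -0.0111
false-alarm rate = Φ(-0.0111) = 0.4956

false-alarm rate = 0.496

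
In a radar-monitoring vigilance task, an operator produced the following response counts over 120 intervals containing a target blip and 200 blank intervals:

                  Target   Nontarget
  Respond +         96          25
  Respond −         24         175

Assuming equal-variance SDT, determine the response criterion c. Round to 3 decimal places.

c = 0.154

H = 96/120 = 0.8000
FA = 25/200 = 0.1250
Φ⁻¹(0.8000) = 0.8416, Φ⁻¹(0.1250) = -1.1503
c = −½·[z(H) + z(FA)] = −0.5 × (0.8416 + (-1.1503)) = 0.15435
c > 0: the operator has a conservative response bias.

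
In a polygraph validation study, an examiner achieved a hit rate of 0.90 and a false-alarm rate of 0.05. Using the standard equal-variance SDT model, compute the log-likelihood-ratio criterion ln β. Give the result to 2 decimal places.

z(H) = z(0.90) = 1.282
z(FA) = z(0.05) = -1.645
ln β = −½·[z(H)² − z(FA)²] = −0.5 × (1.644 − 2.706) = 0.531

ln β = 0.53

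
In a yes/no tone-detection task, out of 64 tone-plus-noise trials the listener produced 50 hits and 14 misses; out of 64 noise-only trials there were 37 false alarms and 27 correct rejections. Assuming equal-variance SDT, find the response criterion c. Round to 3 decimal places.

c = -0.487

H = 50/64 = 0.7812
FA = 37/64 = 0.5781
z(H) = z(0.7812) = 0.7763
z(FA) = z(0.5781) = 0.1970
c = −½·[z(H) + z(FA)] = −0.5 × (0.7763 + 0.1970) = -0.48665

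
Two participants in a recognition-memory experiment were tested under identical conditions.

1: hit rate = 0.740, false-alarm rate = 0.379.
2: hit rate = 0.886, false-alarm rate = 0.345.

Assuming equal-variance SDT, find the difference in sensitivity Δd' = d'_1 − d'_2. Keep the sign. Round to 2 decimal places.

Δd' = -0.65

1: z(0.740) = 0.643, z(0.379) = -0.308, d' = 0.951
2: z(0.886) = 1.206, z(0.345) = -0.399, d' = 1.605
Δd' = d'_1 − d'_2 = 0.951 − 1.605 = -0.654
2 has the higher sensitivity.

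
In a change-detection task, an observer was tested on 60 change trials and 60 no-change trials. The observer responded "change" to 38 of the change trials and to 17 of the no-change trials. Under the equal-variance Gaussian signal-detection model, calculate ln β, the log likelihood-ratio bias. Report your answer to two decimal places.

ln β = 0.11

H = 38/60 = 0.6333
FA = 17/60 = 0.2833
z(0.6333) = 0.341, z(0.2833) = -0.573
ln β = −½·[z(H)² − z(FA)²] = −0.5 × (0.116 − 0.328) = 0.106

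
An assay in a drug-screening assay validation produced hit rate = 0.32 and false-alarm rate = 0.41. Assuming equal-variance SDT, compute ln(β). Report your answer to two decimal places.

z(H) = z(0.32) = -0.468
z(FA) = z(0.41) = -0.228
ln β = −½·[z(H)² − z(FA)²] = −0.5 × (0.219 − 0.052) = -0.0835

ln β = -0.08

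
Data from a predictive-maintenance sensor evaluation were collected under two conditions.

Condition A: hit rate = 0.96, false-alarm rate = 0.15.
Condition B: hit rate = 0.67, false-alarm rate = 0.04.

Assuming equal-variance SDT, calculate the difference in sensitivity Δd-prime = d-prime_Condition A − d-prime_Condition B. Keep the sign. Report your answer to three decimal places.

Condition A: z(0.96) = 1.7507, z(0.15) = -1.0364, d' = 2.7871
Condition B: z(0.67) = 0.4399, z(0.04) = -1.7507, d' = 2.1906
Δd' = d'_Condition A − d'_Condition B = 2.7871 − 2.1906 = 0.5965
Condition A has the higher sensitivity.

Δd-prime = 0.597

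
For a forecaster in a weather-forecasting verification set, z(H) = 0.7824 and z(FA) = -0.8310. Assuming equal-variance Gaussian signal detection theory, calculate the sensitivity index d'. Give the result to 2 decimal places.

d' = 1.61

d' = z(H) − z(FA) = 0.7824 − (-0.8310) = 1.6134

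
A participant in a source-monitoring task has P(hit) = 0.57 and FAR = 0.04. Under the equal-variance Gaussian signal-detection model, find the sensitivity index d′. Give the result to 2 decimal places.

Φ⁻¹(H) = Φ⁻¹(0.57) = 0.176
Φ⁻¹(FA) = Φ⁻¹(0.04) = -1.751
d' = z(H) − z(FA) = 0.176 − (-1.751) = 1.927

d′ = 1.93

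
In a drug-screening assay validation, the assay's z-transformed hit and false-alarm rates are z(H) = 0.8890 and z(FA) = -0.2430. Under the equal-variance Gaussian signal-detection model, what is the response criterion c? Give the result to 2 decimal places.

c = -0.32

c = −½·[z(H) + z(FA)] = −½·(0.8890 + (-0.2430)) = -0.3230
c < 0: the assay has a liberal response bias.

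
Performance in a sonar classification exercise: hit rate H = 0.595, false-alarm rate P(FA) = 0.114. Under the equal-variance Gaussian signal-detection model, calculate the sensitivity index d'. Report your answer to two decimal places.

d' = 1.45

z(H) = 0.2404
z(FA) = -1.2055
d' = z(H) − z(FA) = 0.2404 − (-1.2055) = 1.4459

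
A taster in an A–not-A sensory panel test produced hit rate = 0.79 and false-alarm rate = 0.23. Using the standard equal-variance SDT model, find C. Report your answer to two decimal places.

z(H) = z(0.79) = 0.8064
z(FA) = z(0.23) = -0.7388
c = −½·[z(H) + z(FA)] = −0.5 × (0.8064 + (-0.7388)) = -0.0338

C = -0.03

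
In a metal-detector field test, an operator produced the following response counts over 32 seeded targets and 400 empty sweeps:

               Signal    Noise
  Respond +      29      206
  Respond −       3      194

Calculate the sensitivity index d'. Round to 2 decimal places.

d' = 1.28

H = 29/32 = 0.9062
FA = 206/400 = 0.5150
z(H) = z(0.9062) = 1.318
z(FA) = z(0.5150) = 0.038
d' = z(H) − z(FA) = 1.318 − 0.038 = 1.280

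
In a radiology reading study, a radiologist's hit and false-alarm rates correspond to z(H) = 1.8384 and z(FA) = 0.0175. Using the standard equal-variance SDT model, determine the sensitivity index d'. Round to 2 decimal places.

d' = 1.82

d' = z(H) − z(FA) = 1.8384 − 0.0175 = 1.8209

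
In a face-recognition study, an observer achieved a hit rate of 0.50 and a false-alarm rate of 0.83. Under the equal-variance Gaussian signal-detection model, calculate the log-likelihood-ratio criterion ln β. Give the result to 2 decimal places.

Φ⁻¹(H) = Φ⁻¹(0.50) = 0.000
Φ⁻¹(FA) = Φ⁻¹(0.83) = 0.954
ln β = −½·[z(H)² − z(FA)²] = −0.5 × (0.000 − 0.910) = 0.455

ln β = 0.46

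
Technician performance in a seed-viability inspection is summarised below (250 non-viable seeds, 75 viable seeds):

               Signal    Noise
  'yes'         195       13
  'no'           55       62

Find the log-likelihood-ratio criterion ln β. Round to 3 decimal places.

ln β = 0.145

H = 195/250 = 0.7800
FA = 13/75 = 0.1733
z(0.7800) = 0.7722, z(0.1733) = -0.9412
ln β = −½·[z(H)² − z(FA)²] = −0.5 × (0.5963 − 0.8859) = 0.1448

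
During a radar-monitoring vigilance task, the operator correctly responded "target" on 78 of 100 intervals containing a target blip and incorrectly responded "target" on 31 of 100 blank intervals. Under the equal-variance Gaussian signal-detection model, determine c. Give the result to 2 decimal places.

H = 78/100 = 0.7800
FA = 31/100 = 0.3100
Φ⁻¹(H) = Φ⁻¹(0.7800) = 0.7722
Φ⁻¹(FA) = Φ⁻¹(0.3100) = -0.4959
c = −½·[z(H) + z(FA)] = −0.5 × (0.7722 + (-0.4959)) = -0.13815

c = -0.14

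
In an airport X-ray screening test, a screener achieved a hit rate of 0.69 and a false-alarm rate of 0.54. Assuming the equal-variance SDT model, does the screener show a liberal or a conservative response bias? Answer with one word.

liberal

z(H) = 0.496, z(FA) = 0.100
c = −½·(z(H) + z(FA)) = -0.298
c < 0 → liberal criterion (biased toward responding “yes”).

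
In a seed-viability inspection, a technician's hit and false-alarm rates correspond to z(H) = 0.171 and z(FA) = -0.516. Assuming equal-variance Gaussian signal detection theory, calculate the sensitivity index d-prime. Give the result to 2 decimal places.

d-prime = 0.69

d' = z(H) − z(FA) = 0.171 − (-0.516) = 0.687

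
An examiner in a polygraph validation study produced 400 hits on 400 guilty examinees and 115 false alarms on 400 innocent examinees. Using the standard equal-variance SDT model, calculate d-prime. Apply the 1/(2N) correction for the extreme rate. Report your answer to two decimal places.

d-prime = 3.58

The hit rate is 400/400 = 1, so apply the 1/(2N) correction: H → 1 − 1/(2·400) = 0.99875.
z(H) = z(0.99875) = 3.023
z(FA) = z(0.28750) = -0.561
d' = 3.023 − (-0.561) = 3.584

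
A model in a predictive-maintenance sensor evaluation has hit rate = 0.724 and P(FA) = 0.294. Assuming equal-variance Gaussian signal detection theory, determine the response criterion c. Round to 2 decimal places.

z(H) = z(0.724) = 0.5948
z(FA) = z(0.294) = -0.5417
c = −½·[z(H) + z(FA)] = −0.5 × (0.5948 + (-0.5417)) = -0.02655
c < 0: the model has a liberal response bias.

c = -0.03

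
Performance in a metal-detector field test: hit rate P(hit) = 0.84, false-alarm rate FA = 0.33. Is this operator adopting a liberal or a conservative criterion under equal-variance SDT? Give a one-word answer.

liberal

z(H) = 0.994, z(FA) = -0.440
c = −½·(z(H) + z(FA)) = -0.277
c < 0 → liberal criterion (biased toward responding “yes”).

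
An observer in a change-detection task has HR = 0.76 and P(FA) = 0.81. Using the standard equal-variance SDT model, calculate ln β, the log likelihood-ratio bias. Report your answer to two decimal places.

z(H) = z(0.76) = 0.706
z(FA) = z(0.81) = 0.878
ln β = −½·[z(H)² − z(FA)²] = −0.5 × (0.498 − 0.771) = 0.1365

ln β = 0.14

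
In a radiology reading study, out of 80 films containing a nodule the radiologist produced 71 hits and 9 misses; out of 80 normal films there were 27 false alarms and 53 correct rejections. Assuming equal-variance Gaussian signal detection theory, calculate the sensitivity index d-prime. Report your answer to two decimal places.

H = 71/80 = 0.8875
FA = 27/80 = 0.3375
z(0.8875) = 1.2133, z(0.3375) = -0.4193
d' = z(H) − z(FA) = 1.2133 − (-0.4193) = 1.6326

d-prime = 1.63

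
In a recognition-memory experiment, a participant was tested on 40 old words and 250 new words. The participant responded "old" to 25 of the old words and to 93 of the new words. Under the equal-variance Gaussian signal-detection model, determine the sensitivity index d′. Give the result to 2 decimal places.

H = 25/40 = 0.6250
FA = 93/250 = 0.3720
z(H) = 0.3186
z(FA) = -0.3266
d' = z(H) − z(FA) = 0.3186 − (-0.3266) = 0.6452

d′ = 0.65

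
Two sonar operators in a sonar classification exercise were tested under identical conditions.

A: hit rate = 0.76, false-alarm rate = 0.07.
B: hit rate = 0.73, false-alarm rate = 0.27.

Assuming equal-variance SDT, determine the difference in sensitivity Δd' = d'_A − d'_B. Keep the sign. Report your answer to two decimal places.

A: z(0.76) = 0.706, z(0.07) = -1.476, d' = 2.182
B: z(0.73) = 0.613, z(0.27) = -0.613, d' = 1.226
Δd' = d'_A − d'_B = 2.182 − 1.226 = 0.956
A has the higher sensitivity.

Δd' = 0.96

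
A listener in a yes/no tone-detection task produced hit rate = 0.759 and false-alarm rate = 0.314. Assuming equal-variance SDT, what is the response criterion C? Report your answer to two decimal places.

C = -0.11

Φ⁻¹(0.759) = 0.703, Φ⁻¹(0.314) = -0.485
c = −½·[z(H) + z(FA)] = −0.5 × (0.703 + (-0.485)) = -0.109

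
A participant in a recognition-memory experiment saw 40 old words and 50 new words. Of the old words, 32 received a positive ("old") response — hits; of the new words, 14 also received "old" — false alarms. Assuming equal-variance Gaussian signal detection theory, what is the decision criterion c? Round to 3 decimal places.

c = -0.129

H = 32/40 = 0.8000
FA = 14/50 = 0.2800
Φ⁻¹(H) = Φ⁻¹(0.8000) = 0.8416
Φ⁻¹(FA) = Φ⁻¹(0.2800) = -0.5828
c = −½·[z(H) + z(FA)] = −0.5 × (0.8416 + (-0.5828)) = -0.1294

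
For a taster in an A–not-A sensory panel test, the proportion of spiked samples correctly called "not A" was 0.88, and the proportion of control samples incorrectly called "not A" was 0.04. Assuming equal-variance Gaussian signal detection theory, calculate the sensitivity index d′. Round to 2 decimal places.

Φ⁻¹(H) = Φ⁻¹(0.88) = 1.175
Φ⁻¹(FA) = Φ⁻¹(0.04) = -1.751
d' = z(H) − z(FA) = 1.175 − (-1.751) = 2.926

d′ = 2.93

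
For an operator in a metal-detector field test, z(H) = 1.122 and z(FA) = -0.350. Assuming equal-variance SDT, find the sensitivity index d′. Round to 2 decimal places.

d' = z(H) − z(FA) = 1.122 − (-0.350) = 1.472

d′ = 1.47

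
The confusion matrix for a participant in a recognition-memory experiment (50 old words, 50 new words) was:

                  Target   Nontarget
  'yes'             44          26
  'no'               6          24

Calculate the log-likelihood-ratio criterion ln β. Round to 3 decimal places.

H = 44/50 = 0.8800
FA = 26/50 = 0.5200
z(0.8800) = 1.1750, z(0.5200) = 0.0502
ln β = −½·[z(H)² − z(FA)²] = −0.5 × (1.3806 − 0.0025) = -0.68905

ln β = -0.689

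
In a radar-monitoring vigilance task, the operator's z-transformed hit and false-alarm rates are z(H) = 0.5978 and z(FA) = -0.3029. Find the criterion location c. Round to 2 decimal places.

c = −½·[z(H) + z(FA)] = −½·(0.5978 + (-0.3029)) = -0.14745
c < 0: the operator has a liberal response bias.

c = -0.15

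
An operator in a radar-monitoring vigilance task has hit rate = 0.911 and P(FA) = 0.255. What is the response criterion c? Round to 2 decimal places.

c = -0.34

Φ⁻¹(H) = 1.3469
Φ⁻¹(FA) = -0.6588
c = −½·[z(H) + z(FA)] = −0.5 × (1.3469 + (-0.6588)) = -0.34405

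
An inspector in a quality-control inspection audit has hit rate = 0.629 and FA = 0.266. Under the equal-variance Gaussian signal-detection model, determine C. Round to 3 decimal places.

C = 0.148

z(0.629) = 0.3292, z(0.266) = -0.6250
c = −½·[z(H) + z(FA)] = −0.5 × (0.3292 + (-0.6250)) = 0.1479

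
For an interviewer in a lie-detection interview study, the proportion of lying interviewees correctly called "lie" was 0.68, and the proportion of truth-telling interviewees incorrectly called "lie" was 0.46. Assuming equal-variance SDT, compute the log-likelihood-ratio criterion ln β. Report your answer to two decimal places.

z(0.68) = 0.468, z(0.46) = -0.100
ln β = −½·[z(H)² − z(FA)²] = −0.5 × (0.219 − 0.010) = -0.1045

ln β = -0.10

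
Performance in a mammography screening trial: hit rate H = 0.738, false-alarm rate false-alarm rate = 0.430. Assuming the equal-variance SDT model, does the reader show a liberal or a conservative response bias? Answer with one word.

z(H) = 0.637, z(FA) = -0.176
c = −½·(z(H) + z(FA)) = -0.2305
c < 0 → liberal criterion (biased toward responding “yes”).

liberal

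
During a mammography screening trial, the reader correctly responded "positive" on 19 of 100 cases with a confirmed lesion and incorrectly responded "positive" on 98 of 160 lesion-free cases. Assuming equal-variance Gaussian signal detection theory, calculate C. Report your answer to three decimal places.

C = 0.296

H = 19/100 = 0.1900
FA = 98/160 = 0.6125
Φ⁻¹(H) = Φ⁻¹(0.1900) = -0.8779
Φ⁻¹(FA) = Φ⁻¹(0.6125) = 0.2858
c = −½·[z(H) + z(FA)] = −0.5 × (-0.8779 + 0.2858) = 0.29605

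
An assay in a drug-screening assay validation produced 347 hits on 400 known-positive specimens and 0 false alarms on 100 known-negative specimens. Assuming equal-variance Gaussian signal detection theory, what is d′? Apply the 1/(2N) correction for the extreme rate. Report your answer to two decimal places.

d′ = 3.69

The false-alarm rate is 0/100 = 0, so apply the 1/(2N) correction: FA → 1/(2·100) = 0.00500.
z(H) = z(0.86750) = 1.115
z(FA) = z(0.00500) = -2.576
d' = 1.115 − (-2.576) = 3.691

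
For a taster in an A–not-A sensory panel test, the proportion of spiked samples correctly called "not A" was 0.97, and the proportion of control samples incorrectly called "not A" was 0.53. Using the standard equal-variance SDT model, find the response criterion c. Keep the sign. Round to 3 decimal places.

z(H) = 1.8808
z(FA) = 0.0753
c = −½·[z(H) + z(FA)] = −0.5 × (1.8808 + 0.0753) = -0.97805

c = -0.978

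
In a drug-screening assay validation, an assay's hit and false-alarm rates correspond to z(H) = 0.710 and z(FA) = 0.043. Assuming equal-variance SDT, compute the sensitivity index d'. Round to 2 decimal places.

d' = 0.67

d' = z(H) − z(FA) = 0.710 − 0.043 = 0.667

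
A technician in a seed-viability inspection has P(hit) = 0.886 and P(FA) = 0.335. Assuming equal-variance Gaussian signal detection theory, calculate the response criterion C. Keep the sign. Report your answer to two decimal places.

C = -0.39

z(0.886) = 1.2055, z(0.335) = -0.4261
c = −½·[z(H) + z(FA)] = −0.5 × (1.2055 + (-0.4261)) = -0.3897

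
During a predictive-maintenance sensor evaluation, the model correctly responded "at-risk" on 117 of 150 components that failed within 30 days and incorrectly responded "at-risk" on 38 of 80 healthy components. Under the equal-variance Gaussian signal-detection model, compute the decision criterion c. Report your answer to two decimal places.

c = -0.35

H = 117/150 = 0.7800
FA = 38/80 = 0.4750
z(H) = 0.7722
z(FA) = -0.0627
c = −½·[z(H) + z(FA)] = −0.5 × (0.7722 + (-0.0627)) = -0.35475
c < 0: the model has a liberal response bias.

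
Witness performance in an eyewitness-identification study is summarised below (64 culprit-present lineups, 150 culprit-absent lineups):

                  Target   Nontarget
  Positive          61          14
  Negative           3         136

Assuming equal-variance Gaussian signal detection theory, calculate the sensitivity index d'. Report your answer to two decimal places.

H = 61/64 = 0.9531
FA = 14/150 = 0.0933
z(0.9531) = 1.6757, z(0.0933) = -1.3207
d' = z(H) − z(FA) = 1.6757 − (-1.3207) = 2.9964

d' = 3.00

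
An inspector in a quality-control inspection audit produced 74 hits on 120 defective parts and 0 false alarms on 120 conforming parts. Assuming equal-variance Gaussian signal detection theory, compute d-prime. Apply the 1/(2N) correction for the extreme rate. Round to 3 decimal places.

d-prime = 2.935

The false-alarm rate is 0/120 = 0, so apply the 1/(2N) correction: FA → 1/(2·120) = 0.00417.
z(H) = z(0.61667) = 0.2967
z(FA) = z(0.00417) = -2.6380
d' = 0.2967 − (-2.6380) = 2.9347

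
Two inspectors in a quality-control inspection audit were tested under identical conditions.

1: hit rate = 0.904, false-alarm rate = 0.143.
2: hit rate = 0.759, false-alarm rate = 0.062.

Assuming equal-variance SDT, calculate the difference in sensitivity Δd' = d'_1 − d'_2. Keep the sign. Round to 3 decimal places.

Δd' = 0.130

1: z(0.904) = 1.3047, z(0.143) = -1.0669, d' = 2.3716
2: z(0.759) = 0.7031, z(0.062) = -1.5382, d' = 2.2413
Δd' = d'_1 − d'_2 = 2.3716 − 2.2413 = 0.1303
1 has the higher sensitivity.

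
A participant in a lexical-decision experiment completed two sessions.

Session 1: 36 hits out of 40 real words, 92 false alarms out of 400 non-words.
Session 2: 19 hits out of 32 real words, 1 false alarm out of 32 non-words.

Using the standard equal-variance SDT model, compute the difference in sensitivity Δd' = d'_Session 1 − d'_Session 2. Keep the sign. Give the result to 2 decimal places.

Δd' = -0.08

Session 1: z(0.9000) = 1.282, z(0.2300) = -0.739, d' = 2.021
Session 2: z(0.5938) = 0.237, z(0.0312) = -1.863, d' = 2.100
Δd' = d'_Session 1 − d'_Session 2 = 2.021 − 2.100 = -0.079
Session 2 has the higher sensitivity.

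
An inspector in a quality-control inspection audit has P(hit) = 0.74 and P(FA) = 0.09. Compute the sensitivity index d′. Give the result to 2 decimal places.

d′ = 1.98

z(H) = z(0.74) = 0.643
z(FA) = z(0.09) = -1.341
d' = z(H) − z(FA) = 0.643 − (-1.341) = 1.984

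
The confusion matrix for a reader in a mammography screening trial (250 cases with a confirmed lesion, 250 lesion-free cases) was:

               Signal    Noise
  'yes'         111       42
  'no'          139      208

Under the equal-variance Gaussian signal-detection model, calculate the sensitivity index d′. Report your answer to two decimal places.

H = 111/250 = 0.4440
FA = 42/250 = 0.1680
Φ⁻¹(H) = Φ⁻¹(0.4440) = -0.141
Φ⁻¹(FA) = Φ⁻¹(0.1680) = -0.962
d' = z(H) − z(FA) = -0.141 − (-0.962) = 0.821

d′ = 0.82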